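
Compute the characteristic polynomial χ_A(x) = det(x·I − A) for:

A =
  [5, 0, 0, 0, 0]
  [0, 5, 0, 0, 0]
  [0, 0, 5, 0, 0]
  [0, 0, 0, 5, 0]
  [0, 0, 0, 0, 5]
x^5 - 25*x^4 + 250*x^3 - 1250*x^2 + 3125*x - 3125

Expanding det(x·I − A) (e.g. by cofactor expansion or by noting that A is similar to its Jordan form J, which has the same characteristic polynomial as A) gives
  χ_A(x) = x^5 - 25*x^4 + 250*x^3 - 1250*x^2 + 3125*x - 3125
which factors as (x - 5)^5. The eigenvalues (with algebraic multiplicities) are λ = 5 with multiplicity 5.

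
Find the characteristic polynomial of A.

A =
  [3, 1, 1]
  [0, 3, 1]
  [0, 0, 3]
x^3 - 9*x^2 + 27*x - 27

Expanding det(x·I − A) (e.g. by cofactor expansion or by noting that A is similar to its Jordan form J, which has the same characteristic polynomial as A) gives
  χ_A(x) = x^3 - 9*x^2 + 27*x - 27
which factors as (x - 3)^3. The eigenvalues (with algebraic multiplicities) are λ = 3 with multiplicity 3.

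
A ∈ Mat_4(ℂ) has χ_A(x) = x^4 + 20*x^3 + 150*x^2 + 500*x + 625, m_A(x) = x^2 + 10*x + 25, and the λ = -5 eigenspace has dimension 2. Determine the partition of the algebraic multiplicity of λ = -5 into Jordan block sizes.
Block sizes for λ = -5: [2, 2]

Step 1 — from the characteristic polynomial, algebraic multiplicity of λ = -5 is 4. From dim ker(A − (-5)·I) = 2, there are exactly 2 Jordan blocks for λ = -5.
Step 2 — from the minimal polynomial, the factor (x + 5)^2 tells us the largest block for λ = -5 has size 2.
Step 3 — with total size 4, 2 blocks, and largest block 2, the block sizes (in nonincreasing order) are [2, 2].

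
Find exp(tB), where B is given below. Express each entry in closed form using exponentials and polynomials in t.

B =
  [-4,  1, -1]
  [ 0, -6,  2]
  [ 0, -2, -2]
e^{tB} =
  [exp(-4*t), t*exp(-4*t), -t*exp(-4*t)]
  [0, -2*t*exp(-4*t) + exp(-4*t), 2*t*exp(-4*t)]
  [0, -2*t*exp(-4*t), 2*t*exp(-4*t) + exp(-4*t)]

Strategy: write B = P · J · P⁻¹ where J is a Jordan canonical form, so e^{tB} = P · e^{tJ} · P⁻¹, and e^{tJ} can be computed block-by-block.

B has Jordan form
J =
  [-4,  1,  0]
  [ 0, -4,  0]
  [ 0,  0, -4]
(up to reordering of blocks).

Per-block formulas:
  For a 2×2 Jordan block J_2(-4): exp(t · J_2(-4)) = e^(-4t)·(I + t·N), where N is the 2×2 nilpotent shift.
  For a 1×1 block at λ = -4: exp(t · [-4]) = [e^(-4t)].

After assembling e^{tJ} and conjugating by P, we get:

e^{tB} =
  [exp(-4*t), t*exp(-4*t), -t*exp(-4*t)]
  [0, -2*t*exp(-4*t) + exp(-4*t), 2*t*exp(-4*t)]
  [0, -2*t*exp(-4*t), 2*t*exp(-4*t) + exp(-4*t)]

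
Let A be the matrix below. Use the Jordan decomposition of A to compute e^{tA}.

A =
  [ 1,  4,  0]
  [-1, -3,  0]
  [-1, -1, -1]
e^{tA} =
  [2*t*exp(-t) + exp(-t), 4*t*exp(-t), 0]
  [-t*exp(-t), -2*t*exp(-t) + exp(-t), 0]
  [-t^2*exp(-t)/2 - t*exp(-t), -t^2*exp(-t) - t*exp(-t), exp(-t)]

Strategy: write A = P · J · P⁻¹ where J is a Jordan canonical form, so e^{tA} = P · e^{tJ} · P⁻¹, and e^{tJ} can be computed block-by-block.

A has Jordan form
J =
  [-1,  1,  0]
  [ 0, -1,  1]
  [ 0,  0, -1]
(up to reordering of blocks).

Per-block formulas:
  For a 3×3 Jordan block J_3(-1): exp(t · J_3(-1)) = e^(-1t)·(I + t·N + (t^2/2)·N^2), where N is the 3×3 nilpotent shift.

After assembling e^{tJ} and conjugating by P, we get:

e^{tA} =
  [2*t*exp(-t) + exp(-t), 4*t*exp(-t), 0]
  [-t*exp(-t), -2*t*exp(-t) + exp(-t), 0]
  [-t^2*exp(-t)/2 - t*exp(-t), -t^2*exp(-t) - t*exp(-t), exp(-t)]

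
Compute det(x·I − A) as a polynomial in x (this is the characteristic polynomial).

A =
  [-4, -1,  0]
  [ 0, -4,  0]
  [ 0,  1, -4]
x^3 + 12*x^2 + 48*x + 64

Expanding det(x·I − A) (e.g. by cofactor expansion or by noting that A is similar to its Jordan form J, which has the same characteristic polynomial as A) gives
  χ_A(x) = x^3 + 12*x^2 + 48*x + 64
which factors as (x + 4)^3. The eigenvalues (with algebraic multiplicities) are λ = -4 with multiplicity 3.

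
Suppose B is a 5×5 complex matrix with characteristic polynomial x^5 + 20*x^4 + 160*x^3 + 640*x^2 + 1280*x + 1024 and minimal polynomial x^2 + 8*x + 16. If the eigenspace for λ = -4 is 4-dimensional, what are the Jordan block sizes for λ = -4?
Block sizes for λ = -4: [2, 1, 1, 1]

Step 1 — from the characteristic polynomial, algebraic multiplicity of λ = -4 is 5. From dim ker(B − (-4)·I) = 4, there are exactly 4 Jordan blocks for λ = -4.
Step 2 — from the minimal polynomial, the factor (x + 4)^2 tells us the largest block for λ = -4 has size 2.
Step 3 — with total size 5, 4 blocks, and largest block 2, the block sizes (in nonincreasing order) are [2, 1, 1, 1].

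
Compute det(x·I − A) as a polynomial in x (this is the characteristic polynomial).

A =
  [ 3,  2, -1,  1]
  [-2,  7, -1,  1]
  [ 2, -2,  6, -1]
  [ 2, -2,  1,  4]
x^4 - 20*x^3 + 150*x^2 - 500*x + 625

Expanding det(x·I − A) (e.g. by cofactor expansion or by noting that A is similar to its Jordan form J, which has the same characteristic polynomial as A) gives
  χ_A(x) = x^4 - 20*x^3 + 150*x^2 - 500*x + 625
which factors as (x - 5)^4. The eigenvalues (with algebraic multiplicities) are λ = 5 with multiplicity 4.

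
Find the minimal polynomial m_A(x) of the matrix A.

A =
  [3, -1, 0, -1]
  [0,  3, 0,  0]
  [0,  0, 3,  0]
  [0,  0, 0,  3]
x^2 - 6*x + 9

The characteristic polynomial is χ_A(x) = (x - 3)^4, so the eigenvalues are known. The minimal polynomial is
  m_A(x) = Π_λ (x − λ)^{k_λ}
where k_λ is the size of the *largest* Jordan block for λ (equivalently, the smallest k with (A − λI)^k v = 0 for every generalised eigenvector v of λ).

  λ = 3: largest Jordan block has size 2, contributing (x − 3)^2

So m_A(x) = (x - 3)^2 = x^2 - 6*x + 9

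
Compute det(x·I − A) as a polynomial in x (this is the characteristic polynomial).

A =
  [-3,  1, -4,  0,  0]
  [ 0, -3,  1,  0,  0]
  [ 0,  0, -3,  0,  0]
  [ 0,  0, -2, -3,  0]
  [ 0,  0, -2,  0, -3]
x^5 + 15*x^4 + 90*x^3 + 270*x^2 + 405*x + 243

Expanding det(x·I − A) (e.g. by cofactor expansion or by noting that A is similar to its Jordan form J, which has the same characteristic polynomial as A) gives
  χ_A(x) = x^5 + 15*x^4 + 90*x^3 + 270*x^2 + 405*x + 243
which factors as (x + 3)^5. The eigenvalues (with algebraic multiplicities) are λ = -3 with multiplicity 5.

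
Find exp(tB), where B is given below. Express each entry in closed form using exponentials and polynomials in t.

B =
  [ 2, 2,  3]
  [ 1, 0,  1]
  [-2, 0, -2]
e^{tB} =
  [2*t + 1, 2*t^2 + 2*t, t^2 + 3*t]
  [t, t^2 + 1, t^2/2 + t]
  [-2*t, -2*t^2, -t^2 - 2*t + 1]

Strategy: write B = P · J · P⁻¹ where J is a Jordan canonical form, so e^{tB} = P · e^{tJ} · P⁻¹, and e^{tJ} can be computed block-by-block.

B has Jordan form
J =
  [0, 1, 0]
  [0, 0, 1]
  [0, 0, 0]
(up to reordering of blocks).

Per-block formulas:
  For a 3×3 Jordan block J_3(0): exp(t · J_3(0)) = e^(0t)·(I + t·N + (t^2/2)·N^2), where N is the 3×3 nilpotent shift.

After assembling e^{tJ} and conjugating by P, we get:

e^{tB} =
  [2*t + 1, 2*t^2 + 2*t, t^2 + 3*t]
  [t, t^2 + 1, t^2/2 + t]
  [-2*t, -2*t^2, -t^2 - 2*t + 1]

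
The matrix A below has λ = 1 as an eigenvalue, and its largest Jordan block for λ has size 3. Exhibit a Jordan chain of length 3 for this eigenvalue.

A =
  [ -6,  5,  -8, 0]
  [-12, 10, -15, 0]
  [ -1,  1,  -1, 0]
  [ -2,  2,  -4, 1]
A Jordan chain for λ = 1 of length 3:
v_1 = (-3, -9, -3, -6)ᵀ
v_2 = (-7, -12, -1, -2)ᵀ
v_3 = (1, 0, 0, 0)ᵀ

Let N = A − (1)·I. We want v_3 with N^3 v_3 = 0 but N^2 v_3 ≠ 0; then v_{j-1} := N · v_j for j = 3, …, 2.

Pick v_3 = (1, 0, 0, 0)ᵀ.
Then v_2 = N · v_3 = (-7, -12, -1, -2)ᵀ.
Then v_1 = N · v_2 = (-3, -9, -3, -6)ᵀ.

Sanity check: (A − (1)·I) v_1 = (0, 0, 0, 0)ᵀ = 0. ✓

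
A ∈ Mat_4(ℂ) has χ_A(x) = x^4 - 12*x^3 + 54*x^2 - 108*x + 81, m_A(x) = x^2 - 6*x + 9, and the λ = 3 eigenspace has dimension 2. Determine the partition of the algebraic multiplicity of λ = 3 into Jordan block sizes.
Block sizes for λ = 3: [2, 2]

Step 1 — from the characteristic polynomial, algebraic multiplicity of λ = 3 is 4. From dim ker(A − (3)·I) = 2, there are exactly 2 Jordan blocks for λ = 3.
Step 2 — from the minimal polynomial, the factor (x − 3)^2 tells us the largest block for λ = 3 has size 2.
Step 3 — with total size 4, 2 blocks, and largest block 2, the block sizes (in nonincreasing order) are [2, 2].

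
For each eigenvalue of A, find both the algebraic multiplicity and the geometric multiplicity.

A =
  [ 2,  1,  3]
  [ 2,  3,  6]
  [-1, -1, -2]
λ = 1: alg = 3, geom = 2

Step 1 — factor the characteristic polynomial to read off the algebraic multiplicities:
  χ_A(x) = (x - 1)^3

Step 2 — compute geometric multiplicities via the rank-nullity identity g(λ) = n − rank(A − λI):
  rank(A − (1)·I) = 1, so dim ker(A − (1)·I) = n − 1 = 2

Summary:
  λ = 1: algebraic multiplicity = 3, geometric multiplicity = 2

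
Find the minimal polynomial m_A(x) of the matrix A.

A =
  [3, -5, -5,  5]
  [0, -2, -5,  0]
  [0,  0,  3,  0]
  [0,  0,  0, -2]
x^2 - x - 6

The characteristic polynomial is χ_A(x) = (x - 3)^2*(x + 2)^2, so the eigenvalues are known. The minimal polynomial is
  m_A(x) = Π_λ (x − λ)^{k_λ}
where k_λ is the size of the *largest* Jordan block for λ (equivalently, the smallest k with (A − λI)^k v = 0 for every generalised eigenvector v of λ).

  λ = -2: largest Jordan block has size 1, contributing (x + 2)
  λ = 3: largest Jordan block has size 1, contributing (x − 3)

So m_A(x) = (x - 3)*(x + 2) = x^2 - x - 6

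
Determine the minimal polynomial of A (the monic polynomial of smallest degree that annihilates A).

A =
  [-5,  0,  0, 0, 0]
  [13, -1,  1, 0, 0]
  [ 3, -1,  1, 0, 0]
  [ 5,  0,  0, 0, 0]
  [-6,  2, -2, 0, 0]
x^3 + 5*x^2

The characteristic polynomial is χ_A(x) = x^4*(x + 5), so the eigenvalues are known. The minimal polynomial is
  m_A(x) = Π_λ (x − λ)^{k_λ}
where k_λ is the size of the *largest* Jordan block for λ (equivalently, the smallest k with (A − λI)^k v = 0 for every generalised eigenvector v of λ).

  λ = -5: largest Jordan block has size 1, contributing (x + 5)
  λ = 0: largest Jordan block has size 2, contributing (x − 0)^2

So m_A(x) = x^2*(x + 5) = x^3 + 5*x^2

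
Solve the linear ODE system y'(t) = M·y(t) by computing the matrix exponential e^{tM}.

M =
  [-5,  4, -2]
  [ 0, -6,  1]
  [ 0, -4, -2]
e^{tM} =
  [exp(-5*t), 4*exp(-4*t) - 4*exp(-5*t), -2*exp(-4*t) + 2*exp(-5*t)]
  [0, -2*t*exp(-4*t) + exp(-4*t), t*exp(-4*t)]
  [0, -4*t*exp(-4*t), 2*t*exp(-4*t) + exp(-4*t)]

Strategy: write M = P · J · P⁻¹ where J is a Jordan canonical form, so e^{tM} = P · e^{tJ} · P⁻¹, and e^{tJ} can be computed block-by-block.

M has Jordan form
J =
  [-5,  0,  0]
  [ 0, -4,  1]
  [ 0,  0, -4]
(up to reordering of blocks).

Per-block formulas:
  For a 2×2 Jordan block J_2(-4): exp(t · J_2(-4)) = e^(-4t)·(I + t·N), where N is the 2×2 nilpotent shift.
  For a 1×1 block at λ = -5: exp(t · [-5]) = [e^(-5t)].

After assembling e^{tJ} and conjugating by P, we get:

e^{tM} =
  [exp(-5*t), 4*exp(-4*t) - 4*exp(-5*t), -2*exp(-4*t) + 2*exp(-5*t)]
  [0, -2*t*exp(-4*t) + exp(-4*t), t*exp(-4*t)]
  [0, -4*t*exp(-4*t), 2*t*exp(-4*t) + exp(-4*t)]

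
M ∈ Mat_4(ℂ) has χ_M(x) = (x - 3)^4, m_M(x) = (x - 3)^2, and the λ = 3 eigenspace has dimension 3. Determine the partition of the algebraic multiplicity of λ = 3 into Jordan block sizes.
Block sizes for λ = 3: [2, 1, 1]

Step 1 — from the characteristic polynomial, algebraic multiplicity of λ = 3 is 4. From dim ker(M − (3)·I) = 3, there are exactly 3 Jordan blocks for λ = 3.
Step 2 — from the minimal polynomial, the factor (x − 3)^2 tells us the largest block for λ = 3 has size 2.
Step 3 — with total size 4, 3 blocks, and largest block 2, the block sizes (in nonincreasing order) are [2, 1, 1].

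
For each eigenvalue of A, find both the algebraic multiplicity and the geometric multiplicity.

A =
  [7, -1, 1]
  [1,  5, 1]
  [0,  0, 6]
λ = 6: alg = 3, geom = 2

Step 1 — factor the characteristic polynomial to read off the algebraic multiplicities:
  χ_A(x) = (x - 6)^3

Step 2 — compute geometric multiplicities via the rank-nullity identity g(λ) = n − rank(A − λI):
  rank(A − (6)·I) = 1, so dim ker(A − (6)·I) = n − 1 = 2

Summary:
  λ = 6: algebraic multiplicity = 3, geometric multiplicity = 2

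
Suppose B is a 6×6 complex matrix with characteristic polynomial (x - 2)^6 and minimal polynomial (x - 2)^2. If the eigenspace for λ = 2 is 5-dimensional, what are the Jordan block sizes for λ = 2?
Block sizes for λ = 2: [2, 1, 1, 1, 1]

Step 1 — from the characteristic polynomial, algebraic multiplicity of λ = 2 is 6. From dim ker(B − (2)·I) = 5, there are exactly 5 Jordan blocks for λ = 2.
Step 2 — from the minimal polynomial, the factor (x − 2)^2 tells us the largest block for λ = 2 has size 2.
Step 3 — with total size 6, 5 blocks, and largest block 2, the block sizes (in nonincreasing order) are [2, 1, 1, 1, 1].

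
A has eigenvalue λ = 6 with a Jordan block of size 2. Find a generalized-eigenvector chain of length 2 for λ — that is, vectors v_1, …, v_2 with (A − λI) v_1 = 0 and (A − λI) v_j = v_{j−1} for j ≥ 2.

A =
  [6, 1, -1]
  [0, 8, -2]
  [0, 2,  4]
A Jordan chain for λ = 6 of length 2:
v_1 = (1, 2, 2)ᵀ
v_2 = (0, 1, 0)ᵀ

Let N = A − (6)·I. We want v_2 with N^2 v_2 = 0 but N^1 v_2 ≠ 0; then v_{j-1} := N · v_j for j = 2, …, 2.

Pick v_2 = (0, 1, 0)ᵀ.
Then v_1 = N · v_2 = (1, 2, 2)ᵀ.

Sanity check: (A − (6)·I) v_1 = (0, 0, 0)ᵀ = 0. ✓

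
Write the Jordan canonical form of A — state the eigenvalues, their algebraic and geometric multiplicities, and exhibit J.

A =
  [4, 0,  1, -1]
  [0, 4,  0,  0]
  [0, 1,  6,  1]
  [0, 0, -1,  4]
J_2(4) ⊕ J_2(5)

The characteristic polynomial is
  det(x·I − A) = x^4 - 18*x^3 + 121*x^2 - 360*x + 400 = (x - 5)^2*(x - 4)^2

Eigenvalues and multiplicities (the geometric multiplicity of λ is n − rank(A − λI), which equals the number of Jordan blocks for λ):
  λ = 4: algebraic multiplicity = 2, geometric multiplicity = 1
  λ = 5: algebraic multiplicity = 2, geometric multiplicity = 1

Determining the block sizes for each eigenvalue:
  λ = 4: one block (gm = 1), so the single block has size am = 2 → block sizes [2]
  λ = 5: one block (gm = 1), so the single block has size am = 2 → block sizes [2]

Assembling the blocks gives a Jordan form
J =
  [4, 1, 0, 0]
  [0, 4, 0, 0]
  [0, 0, 5, 1]
  [0, 0, 0, 5]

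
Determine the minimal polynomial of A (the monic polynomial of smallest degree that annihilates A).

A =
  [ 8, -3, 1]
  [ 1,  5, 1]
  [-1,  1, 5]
x^3 - 18*x^2 + 108*x - 216

The characteristic polynomial is χ_A(x) = (x - 6)^3, so the eigenvalues are known. The minimal polynomial is
  m_A(x) = Π_λ (x − λ)^{k_λ}
where k_λ is the size of the *largest* Jordan block for λ (equivalently, the smallest k with (A − λI)^k v = 0 for every generalised eigenvector v of λ).

  λ = 6: largest Jordan block has size 3, contributing (x − 6)^3

So m_A(x) = (x - 6)^3 = x^3 - 18*x^2 + 108*x - 216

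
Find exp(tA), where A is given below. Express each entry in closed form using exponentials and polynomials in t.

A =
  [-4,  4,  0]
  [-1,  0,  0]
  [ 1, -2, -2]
e^{tA} =
  [-2*t*exp(-2*t) + exp(-2*t), 4*t*exp(-2*t), 0]
  [-t*exp(-2*t), 2*t*exp(-2*t) + exp(-2*t), 0]
  [t*exp(-2*t), -2*t*exp(-2*t), exp(-2*t)]

Strategy: write A = P · J · P⁻¹ where J is a Jordan canonical form, so e^{tA} = P · e^{tJ} · P⁻¹, and e^{tJ} can be computed block-by-block.

A has Jordan form
J =
  [-2,  1,  0]
  [ 0, -2,  0]
  [ 0,  0, -2]
(up to reordering of blocks).

Per-block formulas:
  For a 2×2 Jordan block J_2(-2): exp(t · J_2(-2)) = e^(-2t)·(I + t·N), where N is the 2×2 nilpotent shift.
  For a 1×1 block at λ = -2: exp(t · [-2]) = [e^(-2t)].

After assembling e^{tJ} and conjugating by P, we get:

e^{tA} =
  [-2*t*exp(-2*t) + exp(-2*t), 4*t*exp(-2*t), 0]
  [-t*exp(-2*t), 2*t*exp(-2*t) + exp(-2*t), 0]
  [t*exp(-2*t), -2*t*exp(-2*t), exp(-2*t)]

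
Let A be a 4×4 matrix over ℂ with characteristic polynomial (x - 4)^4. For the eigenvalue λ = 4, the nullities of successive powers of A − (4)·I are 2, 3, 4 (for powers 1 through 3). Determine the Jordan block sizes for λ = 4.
Block sizes for λ = 4: [3, 1]

From the dimensions of kernels of powers, the number of Jordan blocks of size at least j is d_j − d_{j−1} where d_j = dim ker(N^j) (with d_0 = 0). Computing the differences gives [2, 1, 1].
The number of blocks of size exactly k is (#blocks of size ≥ k) − (#blocks of size ≥ k + 1), so the partition is: 1 block(s) of size 1, 1 block(s) of size 3.
In nonincreasing order the block sizes are [3, 1].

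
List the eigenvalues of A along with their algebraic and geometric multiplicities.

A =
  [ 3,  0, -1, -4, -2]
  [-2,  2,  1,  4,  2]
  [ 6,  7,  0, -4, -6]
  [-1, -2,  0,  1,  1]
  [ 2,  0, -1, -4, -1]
λ = 1: alg = 5, geom = 2

Step 1 — factor the characteristic polynomial to read off the algebraic multiplicities:
  χ_A(x) = (x - 1)^5

Step 2 — compute geometric multiplicities via the rank-nullity identity g(λ) = n − rank(A − λI):
  rank(A − (1)·I) = 3, so dim ker(A − (1)·I) = n − 3 = 2

Summary:
  λ = 1: algebraic multiplicity = 5, geometric multiplicity = 2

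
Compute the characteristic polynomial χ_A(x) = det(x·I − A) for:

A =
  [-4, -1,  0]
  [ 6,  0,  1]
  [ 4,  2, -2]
x^3 + 6*x^2 + 12*x + 8

Expanding det(x·I − A) (e.g. by cofactor expansion or by noting that A is similar to its Jordan form J, which has the same characteristic polynomial as A) gives
  χ_A(x) = x^3 + 6*x^2 + 12*x + 8
which factors as (x + 2)^3. The eigenvalues (with algebraic multiplicities) are λ = -2 with multiplicity 3.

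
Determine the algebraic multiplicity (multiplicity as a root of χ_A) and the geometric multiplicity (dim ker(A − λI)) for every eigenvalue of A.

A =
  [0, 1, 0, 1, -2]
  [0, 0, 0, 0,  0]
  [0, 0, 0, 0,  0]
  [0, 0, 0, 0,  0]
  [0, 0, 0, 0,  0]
λ = 0: alg = 5, geom = 4

Step 1 — factor the characteristic polynomial to read off the algebraic multiplicities:
  χ_A(x) = x^5

Step 2 — compute geometric multiplicities via the rank-nullity identity g(λ) = n − rank(A − λI):
  rank(A − (0)·I) = 1, so dim ker(A − (0)·I) = n − 1 = 4

Summary:
  λ = 0: algebraic multiplicity = 5, geometric multiplicity = 4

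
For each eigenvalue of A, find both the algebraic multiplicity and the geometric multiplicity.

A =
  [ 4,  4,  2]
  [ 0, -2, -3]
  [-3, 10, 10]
λ = 4: alg = 3, geom = 1

Step 1 — factor the characteristic polynomial to read off the algebraic multiplicities:
  χ_A(x) = (x - 4)^3

Step 2 — compute geometric multiplicities via the rank-nullity identity g(λ) = n − rank(A − λI):
  rank(A − (4)·I) = 2, so dim ker(A − (4)·I) = n − 2 = 1

Summary:
  λ = 4: algebraic multiplicity = 3, geometric multiplicity = 1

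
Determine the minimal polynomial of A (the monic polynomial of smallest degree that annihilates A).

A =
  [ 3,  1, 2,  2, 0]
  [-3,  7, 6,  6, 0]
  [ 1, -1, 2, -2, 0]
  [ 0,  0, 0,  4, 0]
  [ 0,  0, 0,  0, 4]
x^2 - 8*x + 16

The characteristic polynomial is χ_A(x) = (x - 4)^5, so the eigenvalues are known. The minimal polynomial is
  m_A(x) = Π_λ (x − λ)^{k_λ}
where k_λ is the size of the *largest* Jordan block for λ (equivalently, the smallest k with (A − λI)^k v = 0 for every generalised eigenvector v of λ).

  λ = 4: largest Jordan block has size 2, contributing (x − 4)^2

So m_A(x) = (x - 4)^2 = x^2 - 8*x + 16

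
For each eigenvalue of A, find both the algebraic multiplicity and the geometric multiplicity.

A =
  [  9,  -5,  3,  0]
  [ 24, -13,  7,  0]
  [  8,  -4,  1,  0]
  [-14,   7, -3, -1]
λ = -1: alg = 4, geom = 2

Step 1 — factor the characteristic polynomial to read off the algebraic multiplicities:
  χ_A(x) = (x + 1)^4

Step 2 — compute geometric multiplicities via the rank-nullity identity g(λ) = n − rank(A − λI):
  rank(A − (-1)·I) = 2, so dim ker(A − (-1)·I) = n − 2 = 2

Summary:
  λ = -1: algebraic multiplicity = 4, geometric multiplicity = 2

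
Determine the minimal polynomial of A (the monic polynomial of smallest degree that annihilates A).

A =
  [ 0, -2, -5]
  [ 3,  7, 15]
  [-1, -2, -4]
x^2 - 2*x + 1

The characteristic polynomial is χ_A(x) = (x - 1)^3, so the eigenvalues are known. The minimal polynomial is
  m_A(x) = Π_λ (x − λ)^{k_λ}
where k_λ is the size of the *largest* Jordan block for λ (equivalently, the smallest k with (A − λI)^k v = 0 for every generalised eigenvector v of λ).

  λ = 1: largest Jordan block has size 2, contributing (x − 1)^2

So m_A(x) = (x - 1)^2 = x^2 - 2*x + 1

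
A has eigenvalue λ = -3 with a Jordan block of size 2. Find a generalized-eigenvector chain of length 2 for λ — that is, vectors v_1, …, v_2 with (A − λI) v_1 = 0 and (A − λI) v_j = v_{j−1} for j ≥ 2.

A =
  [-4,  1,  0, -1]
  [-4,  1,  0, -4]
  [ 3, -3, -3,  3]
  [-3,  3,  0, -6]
A Jordan chain for λ = -3 of length 2:
v_1 = (-1, -4, 3, -3)ᵀ
v_2 = (1, 0, 0, 0)ᵀ

Let N = A − (-3)·I. We want v_2 with N^2 v_2 = 0 but N^1 v_2 ≠ 0; then v_{j-1} := N · v_j for j = 2, …, 2.

Pick v_2 = (1, 0, 0, 0)ᵀ.
Then v_1 = N · v_2 = (-1, -4, 3, -3)ᵀ.

Sanity check: (A − (-3)·I) v_1 = (0, 0, 0, 0)ᵀ = 0. ✓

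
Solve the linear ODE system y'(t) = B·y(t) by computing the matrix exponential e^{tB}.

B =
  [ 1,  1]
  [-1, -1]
e^{tB} =
  [t + 1, t]
  [-t, 1 - t]

Strategy: write B = P · J · P⁻¹ where J is a Jordan canonical form, so e^{tB} = P · e^{tJ} · P⁻¹, and e^{tJ} can be computed block-by-block.

B has Jordan form
J =
  [0, 1]
  [0, 0]
(up to reordering of blocks).

Per-block formulas:
  For a 2×2 Jordan block J_2(0): exp(t · J_2(0)) = e^(0t)·(I + t·N), where N is the 2×2 nilpotent shift.

After assembling e^{tJ} and conjugating by P, we get:

e^{tB} =
  [t + 1, t]
  [-t, 1 - t]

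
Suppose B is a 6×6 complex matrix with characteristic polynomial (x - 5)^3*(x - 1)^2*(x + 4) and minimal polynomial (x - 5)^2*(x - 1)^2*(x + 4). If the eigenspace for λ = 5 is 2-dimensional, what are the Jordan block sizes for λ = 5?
Block sizes for λ = 5: [2, 1]

Step 1 — from the characteristic polynomial, algebraic multiplicity of λ = 5 is 3. From dim ker(B − (5)·I) = 2, there are exactly 2 Jordan blocks for λ = 5.
Step 2 — from the minimal polynomial, the factor (x − 5)^2 tells us the largest block for λ = 5 has size 2.
Step 3 — with total size 3, 2 blocks, and largest block 2, the block sizes (in nonincreasing order) are [2, 1].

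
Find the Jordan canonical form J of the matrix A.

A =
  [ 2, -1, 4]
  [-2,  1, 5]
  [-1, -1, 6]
J_3(3)

The characteristic polynomial is
  det(x·I − A) = x^3 - 9*x^2 + 27*x - 27 = (x - 3)^3

Eigenvalues and multiplicities (the geometric multiplicity of λ is n − rank(A − λI), which equals the number of Jordan blocks for λ):
  λ = 3: algebraic multiplicity = 3, geometric multiplicity = 1

Determining the block sizes for each eigenvalue:
  λ = 3: one block (gm = 1), so the single block has size am = 3 → block sizes [3]

Assembling the blocks gives a Jordan form
J =
  [3, 1, 0]
  [0, 3, 1]
  [0, 0, 3]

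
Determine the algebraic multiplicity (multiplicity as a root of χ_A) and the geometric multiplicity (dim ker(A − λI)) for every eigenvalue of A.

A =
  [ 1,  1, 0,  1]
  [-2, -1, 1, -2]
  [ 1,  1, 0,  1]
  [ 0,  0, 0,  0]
λ = 0: alg = 4, geom = 2

Step 1 — factor the characteristic polynomial to read off the algebraic multiplicities:
  χ_A(x) = x^4

Step 2 — compute geometric multiplicities via the rank-nullity identity g(λ) = n − rank(A − λI):
  rank(A − (0)·I) = 2, so dim ker(A − (0)·I) = n − 2 = 2

Summary:
  λ = 0: algebraic multiplicity = 4, geometric multiplicity = 2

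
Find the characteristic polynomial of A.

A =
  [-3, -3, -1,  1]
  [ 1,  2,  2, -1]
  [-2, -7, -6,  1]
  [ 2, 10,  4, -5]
x^4 + 12*x^3 + 54*x^2 + 108*x + 81

Expanding det(x·I − A) (e.g. by cofactor expansion or by noting that A is similar to its Jordan form J, which has the same characteristic polynomial as A) gives
  χ_A(x) = x^4 + 12*x^3 + 54*x^2 + 108*x + 81
which factors as (x + 3)^4. The eigenvalues (with algebraic multiplicities) are λ = -3 with multiplicity 4.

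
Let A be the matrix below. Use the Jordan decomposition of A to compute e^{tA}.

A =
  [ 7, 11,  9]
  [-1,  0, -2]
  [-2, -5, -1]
e^{tA} =
  [-2*t^2*exp(2*t) + 5*t*exp(2*t) + exp(2*t), -6*t^2*exp(2*t) + 11*t*exp(2*t), -2*t^2*exp(2*t) + 9*t*exp(2*t)]
  [t^2*exp(2*t)/2 - t*exp(2*t), 3*t^2*exp(2*t)/2 - 2*t*exp(2*t) + exp(2*t), t^2*exp(2*t)/2 - 2*t*exp(2*t)]
  [t^2*exp(2*t)/2 - 2*t*exp(2*t), 3*t^2*exp(2*t)/2 - 5*t*exp(2*t), t^2*exp(2*t)/2 - 3*t*exp(2*t) + exp(2*t)]

Strategy: write A = P · J · P⁻¹ where J is a Jordan canonical form, so e^{tA} = P · e^{tJ} · P⁻¹, and e^{tJ} can be computed block-by-block.

A has Jordan form
J =
  [2, 1, 0]
  [0, 2, 1]
  [0, 0, 2]
(up to reordering of blocks).

Per-block formulas:
  For a 3×3 Jordan block J_3(2): exp(t · J_3(2)) = e^(2t)·(I + t·N + (t^2/2)·N^2), where N is the 3×3 nilpotent shift.

After assembling e^{tJ} and conjugating by P, we get:

e^{tA} =
  [-2*t^2*exp(2*t) + 5*t*exp(2*t) + exp(2*t), -6*t^2*exp(2*t) + 11*t*exp(2*t), -2*t^2*exp(2*t) + 9*t*exp(2*t)]
  [t^2*exp(2*t)/2 - t*exp(2*t), 3*t^2*exp(2*t)/2 - 2*t*exp(2*t) + exp(2*t), t^2*exp(2*t)/2 - 2*t*exp(2*t)]
  [t^2*exp(2*t)/2 - 2*t*exp(2*t), 3*t^2*exp(2*t)/2 - 5*t*exp(2*t), t^2*exp(2*t)/2 - 3*t*exp(2*t) + exp(2*t)]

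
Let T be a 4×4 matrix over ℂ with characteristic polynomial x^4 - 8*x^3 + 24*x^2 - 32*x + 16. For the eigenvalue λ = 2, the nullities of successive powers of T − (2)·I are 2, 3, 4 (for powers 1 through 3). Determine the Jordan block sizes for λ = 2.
Block sizes for λ = 2: [3, 1]

From the dimensions of kernels of powers, the number of Jordan blocks of size at least j is d_j − d_{j−1} where d_j = dim ker(N^j) (with d_0 = 0). Computing the differences gives [2, 1, 1].
The number of blocks of size exactly k is (#blocks of size ≥ k) − (#blocks of size ≥ k + 1), so the partition is: 1 block(s) of size 1, 1 block(s) of size 3.
In nonincreasing order the block sizes are [3, 1].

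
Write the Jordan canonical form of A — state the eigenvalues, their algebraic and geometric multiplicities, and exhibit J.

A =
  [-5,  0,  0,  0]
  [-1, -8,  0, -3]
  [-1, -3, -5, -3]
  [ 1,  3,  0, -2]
J_2(-5) ⊕ J_1(-5) ⊕ J_1(-5)

The characteristic polynomial is
  det(x·I − A) = x^4 + 20*x^3 + 150*x^2 + 500*x + 625 = (x + 5)^4

Eigenvalues and multiplicities (the geometric multiplicity of λ is n − rank(A − λI), which equals the number of Jordan blocks for λ):
  λ = -5: algebraic multiplicity = 4, geometric multiplicity = 3

Determining the block sizes for each eigenvalue:
  λ = -5: 3 blocks summing to 4 forces exactly one block of size 2 and the rest size 1 → block sizes [2, 1, 1]

Assembling the blocks gives a Jordan form
J =
  [-5,  1,  0,  0]
  [ 0, -5,  0,  0]
  [ 0,  0, -5,  0]
  [ 0,  0,  0, -5]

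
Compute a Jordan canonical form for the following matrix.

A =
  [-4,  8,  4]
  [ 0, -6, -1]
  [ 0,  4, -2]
J_2(-4) ⊕ J_1(-4)

The characteristic polynomial is
  det(x·I − A) = x^3 + 12*x^2 + 48*x + 64 = (x + 4)^3

Eigenvalues and multiplicities (the geometric multiplicity of λ is n − rank(A − λI), which equals the number of Jordan blocks for λ):
  λ = -4: algebraic multiplicity = 3, geometric multiplicity = 2

Determining the block sizes for each eigenvalue:
  λ = -4: 2 blocks summing to 3 forces exactly one block of size 2 and the rest size 1 → block sizes [2, 1]

Assembling the blocks gives a Jordan form
J =
  [-4,  1,  0]
  [ 0, -4,  0]
  [ 0,  0, -4]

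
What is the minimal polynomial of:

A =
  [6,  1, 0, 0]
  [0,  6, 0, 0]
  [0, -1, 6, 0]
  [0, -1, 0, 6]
x^2 - 12*x + 36

The characteristic polynomial is χ_A(x) = (x - 6)^4, so the eigenvalues are known. The minimal polynomial is
  m_A(x) = Π_λ (x − λ)^{k_λ}
where k_λ is the size of the *largest* Jordan block for λ (equivalently, the smallest k with (A − λI)^k v = 0 for every generalised eigenvector v of λ).

  λ = 6: largest Jordan block has size 2, contributing (x − 6)^2

So m_A(x) = (x - 6)^2 = x^2 - 12*x + 36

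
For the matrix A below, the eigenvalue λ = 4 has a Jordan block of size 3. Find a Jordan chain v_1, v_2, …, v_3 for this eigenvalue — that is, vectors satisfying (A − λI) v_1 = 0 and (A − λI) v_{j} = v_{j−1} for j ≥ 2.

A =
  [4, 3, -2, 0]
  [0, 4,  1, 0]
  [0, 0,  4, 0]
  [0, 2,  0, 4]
A Jordan chain for λ = 4 of length 3:
v_1 = (3, 0, 0, 2)ᵀ
v_2 = (-2, 1, 0, 0)ᵀ
v_3 = (0, 0, 1, 0)ᵀ

Let N = A − (4)·I. We want v_3 with N^3 v_3 = 0 but N^2 v_3 ≠ 0; then v_{j-1} := N · v_j for j = 3, …, 2.

Pick v_3 = (0, 0, 1, 0)ᵀ.
Then v_2 = N · v_3 = (-2, 1, 0, 0)ᵀ.
Then v_1 = N · v_2 = (3, 0, 0, 2)ᵀ.

Sanity check: (A − (4)·I) v_1 = (0, 0, 0, 0)ᵀ = 0. ✓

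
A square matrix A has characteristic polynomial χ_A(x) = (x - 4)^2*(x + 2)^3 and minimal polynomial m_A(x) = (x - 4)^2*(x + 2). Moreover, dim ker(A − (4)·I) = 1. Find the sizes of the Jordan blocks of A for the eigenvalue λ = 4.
Block sizes for λ = 4: [2]

Step 1 — from the characteristic polynomial, algebraic multiplicity of λ = 4 is 2. From dim ker(A − (4)·I) = 1, there are exactly 1 Jordan blocks for λ = 4.
Step 2 — from the minimal polynomial, the factor (x − 4)^2 tells us the largest block for λ = 4 has size 2.
Step 3 — with total size 2, 1 blocks, and largest block 2, the block sizes (in nonincreasing order) are [2].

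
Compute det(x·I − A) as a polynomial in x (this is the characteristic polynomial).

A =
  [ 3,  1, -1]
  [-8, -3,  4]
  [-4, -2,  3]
x^3 - 3*x^2 + 3*x - 1

Expanding det(x·I − A) (e.g. by cofactor expansion or by noting that A is similar to its Jordan form J, which has the same characteristic polynomial as A) gives
  χ_A(x) = x^3 - 3*x^2 + 3*x - 1
which factors as (x - 1)^3. The eigenvalues (with algebraic multiplicities) are λ = 1 with multiplicity 3.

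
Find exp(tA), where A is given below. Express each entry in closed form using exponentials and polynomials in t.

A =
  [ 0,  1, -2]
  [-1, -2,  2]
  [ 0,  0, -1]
e^{tA} =
  [t*exp(-t) + exp(-t), t*exp(-t), -2*t*exp(-t)]
  [-t*exp(-t), -t*exp(-t) + exp(-t), 2*t*exp(-t)]
  [0, 0, exp(-t)]

Strategy: write A = P · J · P⁻¹ where J is a Jordan canonical form, so e^{tA} = P · e^{tJ} · P⁻¹, and e^{tJ} can be computed block-by-block.

A has Jordan form
J =
  [-1,  1,  0]
  [ 0, -1,  0]
  [ 0,  0, -1]
(up to reordering of blocks).

Per-block formulas:
  For a 1×1 block at λ = -1: exp(t · [-1]) = [e^(-1t)].
  For a 2×2 Jordan block J_2(-1): exp(t · J_2(-1)) = e^(-1t)·(I + t·N), where N is the 2×2 nilpotent shift.

After assembling e^{tJ} and conjugating by P, we get:

e^{tA} =
  [t*exp(-t) + exp(-t), t*exp(-t), -2*t*exp(-t)]
  [-t*exp(-t), -t*exp(-t) + exp(-t), 2*t*exp(-t)]
  [0, 0, exp(-t)]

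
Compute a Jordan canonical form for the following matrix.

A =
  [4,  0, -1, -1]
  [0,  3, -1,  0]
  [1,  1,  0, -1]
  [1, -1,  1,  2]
J_3(2) ⊕ J_1(3)

The characteristic polynomial is
  det(x·I − A) = x^4 - 9*x^3 + 30*x^2 - 44*x + 24 = (x - 3)*(x - 2)^3

Eigenvalues and multiplicities (the geometric multiplicity of λ is n − rank(A − λI), which equals the number of Jordan blocks for λ):
  λ = 2: algebraic multiplicity = 3, geometric multiplicity = 1
  λ = 3: algebraic multiplicity = 1, geometric multiplicity = 1

Determining the block sizes for each eigenvalue:
  λ = 2: one block (gm = 1), so the single block has size am = 3 → block sizes [3]
  λ = 3: one block (gm = 1), so the single block has size am = 1 → block sizes [1]

Assembling the blocks gives a Jordan form
J =
  [2, 1, 0, 0]
  [0, 2, 1, 0]
  [0, 0, 2, 0]
  [0, 0, 0, 3]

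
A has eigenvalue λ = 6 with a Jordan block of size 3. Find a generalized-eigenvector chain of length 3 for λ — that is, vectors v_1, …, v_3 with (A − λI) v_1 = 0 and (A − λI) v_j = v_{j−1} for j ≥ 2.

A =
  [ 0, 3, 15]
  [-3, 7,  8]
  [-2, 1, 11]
A Jordan chain for λ = 6 of length 3:
v_1 = (-3, -1, -1)ᵀ
v_2 = (-6, -3, -2)ᵀ
v_3 = (1, 0, 0)ᵀ

Let N = A − (6)·I. We want v_3 with N^3 v_3 = 0 but N^2 v_3 ≠ 0; then v_{j-1} := N · v_j for j = 3, …, 2.

Pick v_3 = (1, 0, 0)ᵀ.
Then v_2 = N · v_3 = (-6, -3, -2)ᵀ.
Then v_1 = N · v_2 = (-3, -1, -1)ᵀ.

Sanity check: (A − (6)·I) v_1 = (0, 0, 0)ᵀ = 0. ✓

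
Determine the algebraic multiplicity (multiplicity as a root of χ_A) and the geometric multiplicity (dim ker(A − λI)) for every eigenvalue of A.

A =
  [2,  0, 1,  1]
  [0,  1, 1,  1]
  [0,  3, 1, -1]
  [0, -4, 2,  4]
λ = 2: alg = 4, geom = 2

Step 1 — factor the characteristic polynomial to read off the algebraic multiplicities:
  χ_A(x) = (x - 2)^4

Step 2 — compute geometric multiplicities via the rank-nullity identity g(λ) = n − rank(A − λI):
  rank(A − (2)·I) = 2, so dim ker(A − (2)·I) = n − 2 = 2

Summary:
  λ = 2: algebraic multiplicity = 4, geometric multiplicity = 2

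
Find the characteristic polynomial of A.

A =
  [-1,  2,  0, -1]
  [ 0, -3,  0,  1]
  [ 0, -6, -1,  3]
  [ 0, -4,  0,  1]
x^4 + 4*x^3 + 6*x^2 + 4*x + 1

Expanding det(x·I − A) (e.g. by cofactor expansion or by noting that A is similar to its Jordan form J, which has the same characteristic polynomial as A) gives
  χ_A(x) = x^4 + 4*x^3 + 6*x^2 + 4*x + 1
which factors as (x + 1)^4. The eigenvalues (with algebraic multiplicities) are λ = -1 with multiplicity 4.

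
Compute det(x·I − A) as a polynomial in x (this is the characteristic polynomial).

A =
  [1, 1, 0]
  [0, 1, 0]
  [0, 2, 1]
x^3 - 3*x^2 + 3*x - 1

Expanding det(x·I − A) (e.g. by cofactor expansion or by noting that A is similar to its Jordan form J, which has the same characteristic polynomial as A) gives
  χ_A(x) = x^3 - 3*x^2 + 3*x - 1
which factors as (x - 1)^3. The eigenvalues (with algebraic multiplicities) are λ = 1 with multiplicity 3.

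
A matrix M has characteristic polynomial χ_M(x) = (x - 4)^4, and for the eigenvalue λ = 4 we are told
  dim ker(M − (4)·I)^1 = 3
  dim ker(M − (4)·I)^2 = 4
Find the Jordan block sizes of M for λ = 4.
Block sizes for λ = 4: [2, 1, 1]

From the dimensions of kernels of powers, the number of Jordan blocks of size at least j is d_j − d_{j−1} where d_j = dim ker(N^j) (with d_0 = 0). Computing the differences gives [3, 1].
The number of blocks of size exactly k is (#blocks of size ≥ k) − (#blocks of size ≥ k + 1), so the partition is: 2 block(s) of size 1, 1 block(s) of size 2.
In nonincreasing order the block sizes are [2, 1, 1].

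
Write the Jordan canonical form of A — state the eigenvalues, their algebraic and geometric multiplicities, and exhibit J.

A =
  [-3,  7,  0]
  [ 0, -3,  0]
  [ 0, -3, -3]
J_2(-3) ⊕ J_1(-3)

The characteristic polynomial is
  det(x·I − A) = x^3 + 9*x^2 + 27*x + 27 = (x + 3)^3

Eigenvalues and multiplicities (the geometric multiplicity of λ is n − rank(A − λI), which equals the number of Jordan blocks for λ):
  λ = -3: algebraic multiplicity = 3, geometric multiplicity = 2

Determining the block sizes for each eigenvalue:
  λ = -3: 2 blocks summing to 3 forces exactly one block of size 2 and the rest size 1 → block sizes [2, 1]

Assembling the blocks gives a Jordan form
J =
  [-3,  1,  0]
  [ 0, -3,  0]
  [ 0,  0, -3]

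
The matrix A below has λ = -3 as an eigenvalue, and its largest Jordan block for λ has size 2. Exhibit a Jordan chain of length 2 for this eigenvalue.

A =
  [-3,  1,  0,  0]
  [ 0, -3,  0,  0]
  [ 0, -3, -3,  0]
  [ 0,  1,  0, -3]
A Jordan chain for λ = -3 of length 2:
v_1 = (1, 0, -3, 1)ᵀ
v_2 = (0, 1, 0, 0)ᵀ

Let N = A − (-3)·I. We want v_2 with N^2 v_2 = 0 but N^1 v_2 ≠ 0; then v_{j-1} := N · v_j for j = 2, …, 2.

Pick v_2 = (0, 1, 0, 0)ᵀ.
Then v_1 = N · v_2 = (1, 0, -3, 1)ᵀ.

Sanity check: (A − (-3)·I) v_1 = (0, 0, 0, 0)ᵀ = 0. ✓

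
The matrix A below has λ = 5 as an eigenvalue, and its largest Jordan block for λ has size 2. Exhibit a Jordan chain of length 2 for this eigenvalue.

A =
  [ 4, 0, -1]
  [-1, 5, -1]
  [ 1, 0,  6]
A Jordan chain for λ = 5 of length 2:
v_1 = (-1, -1, 1)ᵀ
v_2 = (1, 0, 0)ᵀ

Let N = A − (5)·I. We want v_2 with N^2 v_2 = 0 but N^1 v_2 ≠ 0; then v_{j-1} := N · v_j for j = 2, …, 2.

Pick v_2 = (1, 0, 0)ᵀ.
Then v_1 = N · v_2 = (-1, -1, 1)ᵀ.

Sanity check: (A − (5)·I) v_1 = (0, 0, 0)ᵀ = 0. ✓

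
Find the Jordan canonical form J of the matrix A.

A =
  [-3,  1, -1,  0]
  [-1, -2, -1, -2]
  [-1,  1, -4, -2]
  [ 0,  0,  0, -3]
J_3(-3) ⊕ J_1(-3)

The characteristic polynomial is
  det(x·I − A) = x^4 + 12*x^3 + 54*x^2 + 108*x + 81 = (x + 3)^4

Eigenvalues and multiplicities (the geometric multiplicity of λ is n − rank(A − λI), which equals the number of Jordan blocks for λ):
  λ = -3: algebraic multiplicity = 4, geometric multiplicity = 2

Determining the block sizes for each eigenvalue:
  λ = -3: with am = 4 and gm = 2, the partition is not yet determined (e.g. several partitions of 4 into 2 parts exist). Let N = A − (-3)·I. Computing rank(N^1) = 2, rank(N^2) = 1, rank(N^3) = 0; the number of blocks of size ≥ j is rank(N^{j−1}) − rank(N^j), giving [2, 1, 1]. So we have 1 block(s) of size 3, 1 block(s) of size 1 → block sizes [3, 1]

Assembling the blocks gives a Jordan form
J =
  [-3,  1,  0,  0]
  [ 0, -3,  1,  0]
  [ 0,  0, -3,  0]
  [ 0,  0,  0, -3]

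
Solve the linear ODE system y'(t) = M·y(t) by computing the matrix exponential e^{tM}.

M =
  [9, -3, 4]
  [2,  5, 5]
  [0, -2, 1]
e^{tM} =
  [5*t^2*exp(5*t) + 4*t*exp(5*t) + exp(5*t), -10*t^2*exp(5*t) - 3*t*exp(5*t), -15*t^2*exp(5*t)/2 + 4*t*exp(5*t)]
  [4*t^2*exp(5*t) + 2*t*exp(5*t), -8*t^2*exp(5*t) + exp(5*t), -6*t^2*exp(5*t) + 5*t*exp(5*t)]
  [-2*t^2*exp(5*t), 4*t^2*exp(5*t) - 2*t*exp(5*t), 3*t^2*exp(5*t) - 4*t*exp(5*t) + exp(5*t)]

Strategy: write M = P · J · P⁻¹ where J is a Jordan canonical form, so e^{tM} = P · e^{tJ} · P⁻¹, and e^{tJ} can be computed block-by-block.

M has Jordan form
J =
  [5, 1, 0]
  [0, 5, 1]
  [0, 0, 5]
(up to reordering of blocks).

Per-block formulas:
  For a 3×3 Jordan block J_3(5): exp(t · J_3(5)) = e^(5t)·(I + t·N + (t^2/2)·N^2), where N is the 3×3 nilpotent shift.

After assembling e^{tJ} and conjugating by P, we get:

e^{tM} =
  [5*t^2*exp(5*t) + 4*t*exp(5*t) + exp(5*t), -10*t^2*exp(5*t) - 3*t*exp(5*t), -15*t^2*exp(5*t)/2 + 4*t*exp(5*t)]
  [4*t^2*exp(5*t) + 2*t*exp(5*t), -8*t^2*exp(5*t) + exp(5*t), -6*t^2*exp(5*t) + 5*t*exp(5*t)]
  [-2*t^2*exp(5*t), 4*t^2*exp(5*t) - 2*t*exp(5*t), 3*t^2*exp(5*t) - 4*t*exp(5*t) + exp(5*t)]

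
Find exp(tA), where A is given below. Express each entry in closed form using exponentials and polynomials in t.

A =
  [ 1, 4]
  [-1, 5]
e^{tA} =
  [-2*t*exp(3*t) + exp(3*t), 4*t*exp(3*t)]
  [-t*exp(3*t), 2*t*exp(3*t) + exp(3*t)]

Strategy: write A = P · J · P⁻¹ where J is a Jordan canonical form, so e^{tA} = P · e^{tJ} · P⁻¹, and e^{tJ} can be computed block-by-block.

A has Jordan form
J =
  [3, 1]
  [0, 3]
(up to reordering of blocks).

Per-block formulas:
  For a 2×2 Jordan block J_2(3): exp(t · J_2(3)) = e^(3t)·(I + t·N), where N is the 2×2 nilpotent shift.

After assembling e^{tJ} and conjugating by P, we get:

e^{tA} =
  [-2*t*exp(3*t) + exp(3*t), 4*t*exp(3*t)]
  [-t*exp(3*t), 2*t*exp(3*t) + exp(3*t)]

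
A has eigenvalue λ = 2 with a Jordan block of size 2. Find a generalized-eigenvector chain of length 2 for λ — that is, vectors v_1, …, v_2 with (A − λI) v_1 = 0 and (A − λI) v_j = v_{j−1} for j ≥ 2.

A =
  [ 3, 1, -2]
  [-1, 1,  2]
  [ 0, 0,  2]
A Jordan chain for λ = 2 of length 2:
v_1 = (1, -1, 0)ᵀ
v_2 = (1, 0, 0)ᵀ

Let N = A − (2)·I. We want v_2 with N^2 v_2 = 0 but N^1 v_2 ≠ 0; then v_{j-1} := N · v_j for j = 2, …, 2.

Pick v_2 = (1, 0, 0)ᵀ.
Then v_1 = N · v_2 = (1, -1, 0)ᵀ.

Sanity check: (A − (2)·I) v_1 = (0, 0, 0)ᵀ = 0. ✓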